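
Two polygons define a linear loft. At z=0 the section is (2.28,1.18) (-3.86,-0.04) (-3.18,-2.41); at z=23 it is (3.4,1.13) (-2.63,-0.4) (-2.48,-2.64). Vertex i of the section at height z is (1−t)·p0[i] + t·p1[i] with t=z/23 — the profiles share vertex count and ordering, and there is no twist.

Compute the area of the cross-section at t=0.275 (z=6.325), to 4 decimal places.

Area at t=0.275: 7.4795

Cross-section at t=0.275: each vertex is (1-t)·p0[i] + t·p1[i].
  v1: (1-0.275)·(2.28,1.18) + 0.275·(3.4,1.13) = (2.5880,1.1662)
  v2: (1-0.275)·(-3.86,-0.04) + 0.275·(-2.63,-0.4) = (-3.5217,-0.1390)
  v3: (1-0.275)·(-3.18,-2.41) + 0.275·(-2.48,-2.64) = (-2.9875,-2.4733)
Shoelace sum Σ(x_i·y_{i+1} − x_{i+1}·y_i):
  i=1: 2.5880·-0.1390 − -3.5217·1.1662 = +3.7475 (running +3.7475)
  i=2: -3.5217·-2.4733 − -2.9875·-0.1390 = +8.2949 (running +12.0424)
  i=3: -2.9875·1.1662 − 2.5880·-2.4733 = +2.9166 (running +14.9590)
Area = |Σ|/2 = |14.9590|/2 = 7.4795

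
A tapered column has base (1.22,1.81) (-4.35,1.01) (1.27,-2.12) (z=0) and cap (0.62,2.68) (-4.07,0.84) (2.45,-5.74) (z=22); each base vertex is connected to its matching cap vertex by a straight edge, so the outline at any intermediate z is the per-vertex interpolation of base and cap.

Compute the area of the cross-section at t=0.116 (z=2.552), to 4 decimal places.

Area at t=0.116: 12.2865

Cross-section at t=0.116: each vertex is (1-t)·p0[i] + t·p1[i].
  v1: (1-0.116)·(1.22,1.81) + 0.116·(0.62,2.68) = (1.1504,1.9109)
  v2: (1-0.116)·(-4.35,1.01) + 0.116·(-4.07,0.84) = (-4.3175,0.9903)
  v3: (1-0.116)·(1.27,-2.12) + 0.116·(2.45,-5.74) = (1.4069,-2.5399)
Shoelace sum Σ(x_i·y_{i+1} − x_{i+1}·y_i):
  i=1: 1.1504·0.9903 − -4.3175·1.9109 = +9.3897 (running +9.3897)
  i=2: -4.3175·-2.5399 − 1.4069·0.9903 = +9.5730 (running +18.9626)
  i=3: 1.4069·1.9109 − 1.1504·-2.5399 = +5.6104 (running +24.5730)
Area = |Σ|/2 = |24.5730|/2 = 12.2865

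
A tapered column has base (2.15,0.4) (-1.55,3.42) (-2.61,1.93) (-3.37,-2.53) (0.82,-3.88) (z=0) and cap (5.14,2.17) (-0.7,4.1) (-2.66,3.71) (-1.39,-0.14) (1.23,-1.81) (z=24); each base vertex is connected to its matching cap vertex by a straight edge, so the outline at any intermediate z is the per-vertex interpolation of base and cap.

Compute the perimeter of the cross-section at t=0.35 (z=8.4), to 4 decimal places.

Cross-section at t=0.35: each vertex is (1-t)·p0[i] + t·p1[i].
  v1: (1-0.35)·(2.15,0.4) + 0.35·(5.14,2.17) = (3.1965,1.0195)
  v2: (1-0.35)·(-1.55,3.42) + 0.35·(-0.7,4.1) = (-1.2525,3.6580)
  v3: (1-0.35)·(-2.61,1.93) + 0.35·(-2.66,3.71) = (-2.6275,2.5530)
  v4: (1-0.35)·(-3.37,-2.53) + 0.35·(-1.39,-0.14) = (-2.6770,-1.6935)
  v5: (1-0.35)·(0.82,-3.88) + 0.35·(1.23,-1.81) = (0.9635,-3.1555)
Perimeter = Σ |v_{i+1} − v_i|:
  edge 1→2: √(-4.4490² + 2.6385²) = 5.1726 (running 5.1726)
  edge 2→3: √(-1.3750² + -1.1050²) = 1.7640 (running 6.9365)
  edge 3→4: √(-0.0495² + -4.2465²) = 4.2468 (running 11.1833)
  edge 4→5: √(3.6405² + -1.4620²) = 3.9231 (running 15.1064)
  edge 5→1: √(2.2330² + 4.1750²) = 4.7347 (running 19.8411)
Perimeter = 19.8411

Perimeter at t=0.35: 19.8411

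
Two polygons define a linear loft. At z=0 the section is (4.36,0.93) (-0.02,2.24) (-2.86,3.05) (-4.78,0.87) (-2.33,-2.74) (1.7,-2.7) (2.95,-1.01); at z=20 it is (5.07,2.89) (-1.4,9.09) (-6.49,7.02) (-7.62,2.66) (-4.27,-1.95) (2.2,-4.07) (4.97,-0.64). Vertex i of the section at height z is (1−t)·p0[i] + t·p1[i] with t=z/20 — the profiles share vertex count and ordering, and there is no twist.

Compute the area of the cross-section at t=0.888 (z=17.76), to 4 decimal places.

Area at t=0.888: 99.3180

Cross-section at t=0.888: each vertex is (1-t)·p0[i] + t·p1[i].
  v1: (1-0.888)·(4.36,0.93) + 0.888·(5.07,2.89) = (4.9905,2.6705)
  v2: (1-0.888)·(-0.02,2.24) + 0.888·(-1.4,9.09) = (-1.2454,8.3228)
  v3: (1-0.888)·(-2.86,3.05) + 0.888·(-6.49,7.02) = (-6.0834,6.5754)
  v4: (1-0.888)·(-4.78,0.87) + 0.888·(-7.62,2.66) = (-7.3019,2.4595)
  v5: (1-0.888)·(-2.33,-2.74) + 0.888·(-4.27,-1.95) = (-4.0527,-2.0385)
  v6: (1-0.888)·(1.7,-2.7) + 0.888·(2.2,-4.07) = (2.1440,-3.9166)
  v7: (1-0.888)·(2.95,-1.01) + 0.888·(4.97,-0.64) = (4.7438,-0.6814)
Shoelace sum Σ(x_i·y_{i+1} − x_{i+1}·y_i):
  i=1: 4.9905·8.3228 − -1.2454·2.6705 = +44.8607 (running +44.8607)
  i=2: -1.2454·6.5754 − -6.0834·8.3228 = +42.4420 (running +87.3027)
  i=3: -6.0834·2.4595 − -7.3019·6.5754 = +33.0504 (running +120.3531)
  i=4: -7.3019·-2.0385 − -4.0527·2.4595 = +24.8526 (running +145.2057)
  i=5: -4.0527·-3.9166 − 2.1440·-2.0385 = +20.2432 (running +165.4489)
  i=6: 2.1440·-0.6814 − 4.7438·-3.9166 = +17.1182 (running +182.5671)
  i=7: 4.7438·2.6705 − 4.9905·-0.6814 = +16.0688 (running +198.6360)
Area = |Σ|/2 = |198.6360|/2 = 99.3180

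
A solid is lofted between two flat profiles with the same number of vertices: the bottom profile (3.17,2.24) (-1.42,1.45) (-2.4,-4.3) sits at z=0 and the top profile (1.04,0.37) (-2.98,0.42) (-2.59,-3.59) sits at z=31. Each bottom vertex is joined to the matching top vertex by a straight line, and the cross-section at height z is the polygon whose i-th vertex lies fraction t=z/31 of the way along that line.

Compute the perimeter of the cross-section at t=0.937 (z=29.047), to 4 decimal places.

Perimeter at t=0.937: 13.7612

Cross-section at t=0.937: each vertex is (1-t)·p0[i] + t·p1[i].
  v1: (1-0.937)·(3.17,2.24) + 0.937·(1.04,0.37) = (1.1742,0.4878)
  v2: (1-0.937)·(-1.42,1.45) + 0.937·(-2.98,0.42) = (-2.8817,0.4849)
  v3: (1-0.937)·(-2.4,-4.3) + 0.937·(-2.59,-3.59) = (-2.5780,-3.6347)
Perimeter = Σ |v_{i+1} − v_i|:
  edge 1→2: √(-4.0559² + -0.0029²) = 4.0559 (running 4.0559)
  edge 2→3: √(0.3037² + -4.1196²) = 4.1308 (running 8.1867)
  edge 3→1: √(3.7522² + 4.1225²) = 5.5744 (running 13.7612)
Perimeter = 13.7612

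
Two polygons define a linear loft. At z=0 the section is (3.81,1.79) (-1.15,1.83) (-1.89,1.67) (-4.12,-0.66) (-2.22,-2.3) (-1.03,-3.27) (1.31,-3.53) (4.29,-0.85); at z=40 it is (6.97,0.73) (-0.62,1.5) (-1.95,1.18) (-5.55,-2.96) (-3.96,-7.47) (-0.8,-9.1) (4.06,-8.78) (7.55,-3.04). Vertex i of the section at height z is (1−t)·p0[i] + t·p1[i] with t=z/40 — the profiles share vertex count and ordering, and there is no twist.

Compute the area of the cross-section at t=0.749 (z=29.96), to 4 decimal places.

Area at t=0.749: 82.6523

Cross-section at t=0.749: each vertex is (1-t)·p0[i] + t·p1[i].
  v1: (1-0.749)·(3.81,1.79) + 0.749·(6.97,0.73) = (6.1768,0.9961)
  v2: (1-0.749)·(-1.15,1.83) + 0.749·(-0.62,1.5) = (-0.7530,1.5828)
  v3: (1-0.749)·(-1.89,1.67) + 0.749·(-1.95,1.18) = (-1.9349,1.3030)
  v4: (1-0.749)·(-4.12,-0.66) + 0.749·(-5.55,-2.96) = (-5.1911,-2.3827)
  v5: (1-0.749)·(-2.22,-2.3) + 0.749·(-3.96,-7.47) = (-3.5233,-6.1723)
  v6: (1-0.749)·(-1.03,-3.27) + 0.749·(-0.8,-9.1) = (-0.8577,-7.6367)
  v7: (1-0.749)·(1.31,-3.53) + 0.749·(4.06,-8.78) = (3.3697,-7.4622)
  v8: (1-0.749)·(4.29,-0.85) + 0.749·(7.55,-3.04) = (6.7317,-2.4903)
Shoelace sum Σ(x_i·y_{i+1} − x_{i+1}·y_i):
  i=1: 6.1768·1.5828 − -0.7530·0.9961 = +10.5270 (running +10.5270)
  i=2: -0.7530·1.3030 − -1.9349·1.5828 = +2.0815 (running +12.6084)
  i=3: -1.9349·-2.3827 − -5.1911·1.3030 = +11.3743 (running +23.9827)
  i=4: -5.1911·-6.1723 − -3.5233·-2.3827 = +23.6461 (running +47.6289)
  i=5: -3.5233·-7.6367 − -0.8577·-6.1723 = +21.6118 (running +69.2406)
  i=6: -0.8577·-7.4622 − 3.3697·-7.6367 = +32.1343 (running +101.3749)
  i=7: 3.3697·-2.4903 − 6.7317·-7.4622 = +41.8422 (running +143.2171)
  i=8: 6.7317·0.9961 − 6.1768·-2.4903 = +22.0875 (running +165.3046)
Area = |Σ|/2 = |165.3046|/2 = 82.6523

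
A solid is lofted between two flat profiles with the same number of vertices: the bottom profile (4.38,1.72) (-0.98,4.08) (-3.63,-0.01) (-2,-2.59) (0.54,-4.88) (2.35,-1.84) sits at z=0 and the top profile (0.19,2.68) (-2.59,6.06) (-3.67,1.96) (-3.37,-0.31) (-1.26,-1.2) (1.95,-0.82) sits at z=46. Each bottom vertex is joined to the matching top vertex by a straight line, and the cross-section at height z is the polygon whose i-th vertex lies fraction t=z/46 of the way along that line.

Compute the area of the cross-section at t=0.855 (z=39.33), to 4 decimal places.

Cross-section at t=0.855: each vertex is (1-t)·p0[i] + t·p1[i].
  v1: (1-0.855)·(4.38,1.72) + 0.855·(0.19,2.68) = (0.7976,2.5408)
  v2: (1-0.855)·(-0.98,4.08) + 0.855·(-2.59,6.06) = (-2.3565,5.7729)
  v3: (1-0.855)·(-3.63,-0.01) + 0.855·(-3.67,1.96) = (-3.6642,1.6744)
  v4: (1-0.855)·(-2,-2.59) + 0.855·(-3.37,-0.31) = (-3.1713,-0.6406)
  v5: (1-0.855)·(0.54,-4.88) + 0.855·(-1.26,-1.2) = (-0.9990,-1.7336)
  v6: (1-0.855)·(2.35,-1.84) + 0.855·(1.95,-0.82) = (2.0080,-0.9679)
Shoelace sum Σ(x_i·y_{i+1} − x_{i+1}·y_i):
  i=1: 0.7976·5.7729 − -2.3565·2.5408 = +10.5917 (running +10.5917)
  i=2: -2.3565·1.6744 − -3.6642·5.7729 = +17.2074 (running +27.7991)
  i=3: -3.6642·-0.6406 − -3.1713·1.6744 = +7.6572 (running +35.4563)
  i=4: -3.1713·-1.7336 − -0.9990·-0.6406 = +4.8579 (running +40.3142)
  i=5: -0.9990·-0.9679 − 2.0080·-1.7336 = +4.4480 (running +44.7622)
  i=6: 2.0080·2.5408 − 0.7976·-0.9679 = +5.8739 (running +50.6361)
Area = |Σ|/2 = |50.6361|/2 = 25.3180

Area at t=0.855: 25.3180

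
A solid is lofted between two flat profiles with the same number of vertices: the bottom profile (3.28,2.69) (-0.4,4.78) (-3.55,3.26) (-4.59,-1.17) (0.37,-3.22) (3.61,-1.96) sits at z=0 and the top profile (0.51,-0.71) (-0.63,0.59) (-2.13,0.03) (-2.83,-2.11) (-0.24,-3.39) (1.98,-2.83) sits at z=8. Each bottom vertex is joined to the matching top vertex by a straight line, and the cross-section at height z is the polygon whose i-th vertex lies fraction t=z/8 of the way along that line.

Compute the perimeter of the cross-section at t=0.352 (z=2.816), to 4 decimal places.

Perimeter at t=0.352: 21.2673

Cross-section at t=0.352: each vertex is (1-t)·p0[i] + t·p1[i].
  v1: (1-0.352)·(3.28,2.69) + 0.352·(0.51,-0.71) = (2.3050,1.4932)
  v2: (1-0.352)·(-0.4,4.78) + 0.352·(-0.63,0.59) = (-0.4810,3.3051)
  v3: (1-0.352)·(-3.55,3.26) + 0.352·(-2.13,0.03) = (-3.0502,2.1230)
  v4: (1-0.352)·(-4.59,-1.17) + 0.352·(-2.83,-2.11) = (-3.9705,-1.5009)
  v5: (1-0.352)·(0.37,-3.22) + 0.352·(-0.24,-3.39) = (0.1553,-3.2798)
  v6: (1-0.352)·(3.61,-1.96) + 0.352·(1.98,-2.83) = (3.0362,-2.2662)
Perimeter = Σ |v_{i+1} − v_i|:
  edge 1→2: √(-2.7859² + 1.8119²) = 3.3233 (running 3.3233)
  edge 2→3: √(-2.5692² + -1.1821²) = 2.8281 (running 6.1514)
  edge 3→4: √(-0.9203² + -3.6239²) = 3.7390 (running 9.8904)
  edge 4→5: √(4.1258² + -1.7790²) = 4.4929 (running 14.3833)
  edge 5→6: √(2.8810² + 1.0136²) = 3.0541 (running 17.4374)
  edge 6→1: √(-0.7313² + 3.7594²) = 3.8299 (running 21.2673)
Perimeter = 21.2673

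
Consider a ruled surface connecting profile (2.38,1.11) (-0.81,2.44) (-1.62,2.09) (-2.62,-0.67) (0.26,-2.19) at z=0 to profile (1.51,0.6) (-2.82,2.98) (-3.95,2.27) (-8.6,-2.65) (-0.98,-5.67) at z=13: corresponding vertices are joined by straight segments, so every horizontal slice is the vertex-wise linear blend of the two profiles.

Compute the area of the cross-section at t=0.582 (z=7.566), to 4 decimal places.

Cross-section at t=0.582: each vertex is (1-t)·p0[i] + t·p1[i].
  v1: (1-0.582)·(2.38,1.11) + 0.582·(1.51,0.6) = (1.8737,0.8132)
  v2: (1-0.582)·(-0.81,2.44) + 0.582·(-2.82,2.98) = (-1.9798,2.7543)
  v3: (1-0.582)·(-1.62,2.09) + 0.582·(-3.95,2.27) = (-2.9761,2.1948)
  v4: (1-0.582)·(-2.62,-0.67) + 0.582·(-8.6,-2.65) = (-6.1004,-1.8224)
  v5: (1-0.582)·(0.26,-2.19) + 0.582·(-0.98,-5.67) = (-0.4617,-4.2154)
Shoelace sum Σ(x_i·y_{i+1} − x_{i+1}·y_i):
  i=1: 1.8737·2.7543 − -1.9798·0.8132 = +6.7705 (running +6.7705)
  i=2: -1.9798·2.1948 − -2.9761·2.7543 = +3.8517 (running +10.6222)
  i=3: -2.9761·-1.8224 − -6.1004·2.1948 = +18.8123 (running +29.4345)
  i=4: -6.1004·-4.2154 − -0.4617·-1.8224 = +24.8739 (running +54.3084)
  i=5: -0.4617·0.8132 − 1.8737·-4.2154 = +7.5227 (running +61.8311)
Area = |Σ|/2 = |61.8311|/2 = 30.9155

Area at t=0.582: 30.9155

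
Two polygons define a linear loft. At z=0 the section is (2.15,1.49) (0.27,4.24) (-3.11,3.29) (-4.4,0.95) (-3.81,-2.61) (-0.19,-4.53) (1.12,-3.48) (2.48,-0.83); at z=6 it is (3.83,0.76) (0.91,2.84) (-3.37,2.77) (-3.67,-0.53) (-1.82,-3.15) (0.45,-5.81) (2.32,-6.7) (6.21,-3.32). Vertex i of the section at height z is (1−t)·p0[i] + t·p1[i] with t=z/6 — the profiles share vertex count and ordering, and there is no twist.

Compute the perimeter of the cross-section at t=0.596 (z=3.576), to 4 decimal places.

Cross-section at t=0.596: each vertex is (1-t)·p0[i] + t·p1[i].
  v1: (1-0.596)·(2.15,1.49) + 0.596·(3.83,0.76) = (3.1513,1.0549)
  v2: (1-0.596)·(0.27,4.24) + 0.596·(0.91,2.84) = (0.6514,3.4056)
  v3: (1-0.596)·(-3.11,3.29) + 0.596·(-3.37,2.77) = (-3.2650,2.9801)
  v4: (1-0.596)·(-4.4,0.95) + 0.596·(-3.67,-0.53) = (-3.9649,0.0679)
  v5: (1-0.596)·(-3.81,-2.61) + 0.596·(-1.82,-3.15) = (-2.6240,-2.9318)
  v6: (1-0.596)·(-0.19,-4.53) + 0.596·(0.45,-5.81) = (0.1914,-5.2929)
  v7: (1-0.596)·(1.12,-3.48) + 0.596·(2.32,-6.7) = (1.8352,-5.3991)
  v8: (1-0.596)·(2.48,-0.83) + 0.596·(6.21,-3.32) = (4.7031,-2.3140)
Perimeter = Σ |v_{i+1} − v_i|:
  edge 1→2: √(-2.4998² + 2.3507²) = 3.4315 (running 3.4315)
  edge 2→3: √(-3.9164² + -0.4255²) = 3.9394 (running 7.3709)
  edge 3→4: √(-0.7000² + -2.9122²) = 2.9951 (running 10.3660)
  edge 4→5: √(1.3410² + -2.9998²) = 3.2858 (running 13.6518)
  edge 5→6: √(2.8154² + -2.3610²) = 3.6744 (running 17.3262)
  edge 6→7: √(1.6438² + -0.1062²) = 1.6472 (running 18.9734)
  edge 7→8: √(2.8679² + 3.0851²) = 4.2122 (running 23.1856)
  edge 8→1: √(-1.5518² + 3.3690²) = 3.7092 (running 26.8948)
Perimeter = 26.8948

Perimeter at t=0.596: 26.8948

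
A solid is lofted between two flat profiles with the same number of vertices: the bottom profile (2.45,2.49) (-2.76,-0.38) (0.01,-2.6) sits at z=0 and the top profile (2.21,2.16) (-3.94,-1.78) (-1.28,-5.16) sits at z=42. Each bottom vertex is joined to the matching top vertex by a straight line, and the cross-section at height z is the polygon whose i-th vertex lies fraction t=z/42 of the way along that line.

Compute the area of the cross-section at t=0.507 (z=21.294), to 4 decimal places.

Area at t=0.507: 12.6154

Cross-section at t=0.507: each vertex is (1-t)·p0[i] + t·p1[i].
  v1: (1-0.507)·(2.45,2.49) + 0.507·(2.21,2.16) = (2.3283,2.3227)
  v2: (1-0.507)·(-2.76,-0.38) + 0.507·(-3.94,-1.78) = (-3.3583,-1.0898)
  v3: (1-0.507)·(0.01,-2.6) + 0.507·(-1.28,-5.16) = (-0.6440,-3.8979)
Shoelace sum Σ(x_i·y_{i+1} − x_{i+1}·y_i):
  i=1: 2.3283·-1.0898 − -3.3583·2.3227 = +5.2628 (running +5.2628)
  i=2: -3.3583·-3.8979 − -0.6440·-1.0898 = +12.3884 (running +17.6512)
  i=3: -0.6440·2.3227 − 2.3283·-3.8979 = +7.5797 (running +25.2309)
Area = |Σ|/2 = |25.2309|/2 = 12.6154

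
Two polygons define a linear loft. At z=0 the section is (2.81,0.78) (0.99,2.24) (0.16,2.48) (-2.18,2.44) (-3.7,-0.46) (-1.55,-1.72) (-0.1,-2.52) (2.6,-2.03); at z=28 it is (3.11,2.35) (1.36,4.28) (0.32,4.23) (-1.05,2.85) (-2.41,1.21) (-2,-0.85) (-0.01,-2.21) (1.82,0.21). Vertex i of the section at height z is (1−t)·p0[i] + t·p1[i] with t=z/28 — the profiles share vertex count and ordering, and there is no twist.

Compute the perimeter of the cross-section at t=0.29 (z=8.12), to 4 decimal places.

Perimeter at t=0.29: 17.7695

Cross-section at t=0.29: each vertex is (1-t)·p0[i] + t·p1[i].
  v1: (1-0.29)·(2.81,0.78) + 0.29·(3.11,2.35) = (2.8970,1.2353)
  v2: (1-0.29)·(0.99,2.24) + 0.29·(1.36,4.28) = (1.0973,2.8316)
  v3: (1-0.29)·(0.16,2.48) + 0.29·(0.32,4.23) = (0.2064,2.9875)
  v4: (1-0.29)·(-2.18,2.44) + 0.29·(-1.05,2.85) = (-1.8523,2.5589)
  v5: (1-0.29)·(-3.7,-0.46) + 0.29·(-2.41,1.21) = (-3.3259,0.0243)
  v6: (1-0.29)·(-1.55,-1.72) + 0.29·(-2,-0.85) = (-1.6805,-1.4677)
  v7: (1-0.29)·(-0.1,-2.52) + 0.29·(-0.01,-2.21) = (-0.0739,-2.4301)
  v8: (1-0.29)·(2.6,-2.03) + 0.29·(1.82,0.21) = (2.3738,-1.3804)
Perimeter = Σ |v_{i+1} − v_i|:
  edge 1→2: √(-1.7997² + 1.5963²) = 2.4056 (running 2.4056)
  edge 2→3: √(-0.8909² + 0.1559²) = 0.9044 (running 3.3101)
  edge 3→4: √(-2.0587² + -0.4286²) = 2.1028 (running 5.4129)
  edge 4→5: √(-1.4736² + -2.5346²) = 2.9318 (running 8.3448)
  edge 5→6: √(1.6454² + -1.4920²) = 2.2211 (running 10.5659)
  edge 6→7: √(1.6066² + -0.9624²) = 1.8728 (running 12.4387)
  edge 7→8: √(2.4477² + 1.0497²) = 2.6633 (running 15.1020)
  edge 8→1: √(0.5232² + 2.6157²) = 2.6675 (running 17.7695)
Perimeter = 17.7695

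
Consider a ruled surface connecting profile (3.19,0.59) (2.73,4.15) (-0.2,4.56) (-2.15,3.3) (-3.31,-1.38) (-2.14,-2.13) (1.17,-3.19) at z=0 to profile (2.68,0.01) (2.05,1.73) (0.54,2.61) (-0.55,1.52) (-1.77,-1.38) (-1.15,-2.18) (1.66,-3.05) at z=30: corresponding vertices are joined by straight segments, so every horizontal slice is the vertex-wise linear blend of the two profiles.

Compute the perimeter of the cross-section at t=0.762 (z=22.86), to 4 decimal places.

Cross-section at t=0.762: each vertex is (1-t)·p0[i] + t·p1[i].
  v1: (1-0.762)·(3.19,0.59) + 0.762·(2.68,0.01) = (2.8014,0.1480)
  v2: (1-0.762)·(2.73,4.15) + 0.762·(2.05,1.73) = (2.2118,2.3060)
  v3: (1-0.762)·(-0.2,4.56) + 0.762·(0.54,2.61) = (0.3639,3.0741)
  v4: (1-0.762)·(-2.15,3.3) + 0.762·(-0.55,1.52) = (-0.9308,1.9436)
  v5: (1-0.762)·(-3.31,-1.38) + 0.762·(-1.77,-1.38) = (-2.1365,-1.3800)
  v6: (1-0.762)·(-2.14,-2.13) + 0.762·(-1.15,-2.18) = (-1.3856,-2.1681)
  v7: (1-0.762)·(1.17,-3.19) + 0.762·(1.66,-3.05) = (1.5434,-3.0833)
Perimeter = Σ |v_{i+1} − v_i|:
  edge 1→2: √(-0.5895² + 2.1579²) = 2.2370 (running 2.2370)
  edge 2→3: √(-1.8480² + 0.7681²) = 2.0012 (running 4.2383)
  edge 3→4: √(-1.2947² + -1.1305²) = 1.7188 (running 5.9570)
  edge 4→5: √(-1.2057² + -3.3236²) = 3.5356 (running 9.4926)
  edge 5→6: √(0.7509² + -0.7881²) = 1.0886 (running 10.5811)
  edge 6→7: √(2.9290² + -0.9152²) = 3.0687 (running 13.6498)
  edge 7→1: √(1.2580² + 3.2314²) = 3.4676 (running 17.1174)
Perimeter = 17.1174

Perimeter at t=0.762: 17.1174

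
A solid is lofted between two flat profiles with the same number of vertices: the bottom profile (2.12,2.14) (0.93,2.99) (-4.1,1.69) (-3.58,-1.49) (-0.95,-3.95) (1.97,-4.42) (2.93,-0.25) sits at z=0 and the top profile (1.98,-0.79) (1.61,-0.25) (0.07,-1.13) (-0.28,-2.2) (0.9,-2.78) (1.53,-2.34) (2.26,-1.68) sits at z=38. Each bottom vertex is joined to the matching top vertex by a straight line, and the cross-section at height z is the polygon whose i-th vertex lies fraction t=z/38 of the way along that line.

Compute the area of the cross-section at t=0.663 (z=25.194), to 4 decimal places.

Cross-section at t=0.663: each vertex is (1-t)·p0[i] + t·p1[i].
  v1: (1-0.663)·(2.12,2.14) + 0.663·(1.98,-0.79) = (2.0272,0.1974)
  v2: (1-0.663)·(0.93,2.99) + 0.663·(1.61,-0.25) = (1.3808,0.8419)
  v3: (1-0.663)·(-4.1,1.69) + 0.663·(0.07,-1.13) = (-1.3353,-0.1797)
  v4: (1-0.663)·(-3.58,-1.49) + 0.663·(-0.28,-2.2) = (-1.3921,-1.9607)
  v5: (1-0.663)·(-0.95,-3.95) + 0.663·(0.9,-2.78) = (0.2766,-3.1743)
  v6: (1-0.663)·(1.97,-4.42) + 0.663·(1.53,-2.34) = (1.6783,-3.0410)
  v7: (1-0.663)·(2.93,-0.25) + 0.663·(2.26,-1.68) = (2.4858,-1.1981)
Shoelace sum Σ(x_i·y_{i+1} − x_{i+1}·y_i):
  i=1: 2.0272·0.8419 − 1.3808·0.1974 = +1.4341 (running +1.4341)
  i=2: 1.3808·-0.1797 − -1.3353·0.8419 = +0.8761 (running +2.3101)
  i=3: -1.3353·-1.9607 − -1.3921·-0.1797 = +2.3680 (running +4.6782)
  i=4: -1.3921·-3.1743 − 0.2766·-1.9607 = +4.9612 (running +9.6393)
  i=5: 0.2766·-3.0410 − 1.6783·-3.1743 = +4.4864 (running +14.1257)
  i=6: 1.6783·-1.1981 − 2.4858·-3.0410 = +5.5485 (running +19.6742)
  i=7: 2.4858·0.1974 − 2.0272·-1.1981 = +2.9195 (running +22.5936)
Area = |Σ|/2 = |22.5936|/2 = 11.2968

Area at t=0.663: 11.2968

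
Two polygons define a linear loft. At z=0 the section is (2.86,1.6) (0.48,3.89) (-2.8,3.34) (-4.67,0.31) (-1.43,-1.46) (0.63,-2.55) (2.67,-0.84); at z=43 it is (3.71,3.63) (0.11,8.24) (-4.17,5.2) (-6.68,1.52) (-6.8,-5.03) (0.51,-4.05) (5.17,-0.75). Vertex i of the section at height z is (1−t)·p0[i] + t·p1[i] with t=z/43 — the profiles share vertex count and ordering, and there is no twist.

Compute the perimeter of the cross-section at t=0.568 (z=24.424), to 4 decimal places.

Cross-section at t=0.568: each vertex is (1-t)·p0[i] + t·p1[i].
  v1: (1-0.568)·(2.86,1.6) + 0.568·(3.71,3.63) = (3.3428,2.7530)
  v2: (1-0.568)·(0.48,3.89) + 0.568·(0.11,8.24) = (0.2698,6.3608)
  v3: (1-0.568)·(-2.8,3.34) + 0.568·(-4.17,5.2) = (-3.5782,4.3965)
  v4: (1-0.568)·(-4.67,0.31) + 0.568·(-6.68,1.52) = (-5.8117,0.9973)
  v5: (1-0.568)·(-1.43,-1.46) + 0.568·(-6.8,-5.03) = (-4.4802,-3.4878)
  v6: (1-0.568)·(0.63,-2.55) + 0.568·(0.51,-4.05) = (0.5618,-3.4020)
  v7: (1-0.568)·(2.67,-0.84) + 0.568·(5.17,-0.75) = (4.0900,-0.7889)
Perimeter = Σ |v_{i+1} − v_i|:
  edge 1→2: √(-3.0730² + 3.6078²) = 4.7391 (running 4.7391)
  edge 2→3: √(-3.8480² + -1.9643²) = 4.3204 (running 9.0595)
  edge 3→4: √(-2.2335² + -3.3992²) = 4.0673 (running 13.1268)
  edge 4→5: √(1.3315² + -4.4850²) = 4.6785 (running 17.8053)
  edge 5→6: √(5.0420² + 0.0858²) = 5.0427 (running 22.8480)
  edge 6→7: √(3.5282² + 2.6131²) = 4.3905 (running 27.2385)
  edge 7→1: √(-0.7472² + 3.5419²) = 3.6199 (running 30.8584)
Perimeter = 30.8584

Perimeter at t=0.568: 30.8584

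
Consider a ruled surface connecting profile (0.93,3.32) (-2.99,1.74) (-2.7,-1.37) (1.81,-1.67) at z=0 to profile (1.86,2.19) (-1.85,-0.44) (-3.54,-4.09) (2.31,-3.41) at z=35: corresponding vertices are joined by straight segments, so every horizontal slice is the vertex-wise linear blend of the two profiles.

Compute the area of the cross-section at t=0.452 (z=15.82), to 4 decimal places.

Cross-section at t=0.452: each vertex is (1-t)·p0[i] + t·p1[i].
  v1: (1-0.452)·(0.93,3.32) + 0.452·(1.86,2.19) = (1.3504,2.8092)
  v2: (1-0.452)·(-2.99,1.74) + 0.452·(-1.85,-0.44) = (-2.4747,0.7546)
  v3: (1-0.452)·(-2.7,-1.37) + 0.452·(-3.54,-4.09) = (-3.0797,-2.5994)
  v4: (1-0.452)·(1.81,-1.67) + 0.452·(2.31,-3.41) = (2.0360,-2.4565)
Shoelace sum Σ(x_i·y_{i+1} − x_{i+1}·y_i):
  i=1: 1.3504·0.7546 − -2.4747·2.8092 = +7.9711 (running +7.9711)
  i=2: -2.4747·-2.5994 − -3.0797·0.7546 = +8.7569 (running +16.7281)
  i=3: -3.0797·-2.4565 − 2.0360·-2.5994 = +12.8576 (running +29.5857)
  i=4: 2.0360·2.8092 − 1.3504·-2.4565 = +9.0367 (running +38.6224)
Area = |Σ|/2 = |38.6224|/2 = 19.3112

Area at t=0.452: 19.3112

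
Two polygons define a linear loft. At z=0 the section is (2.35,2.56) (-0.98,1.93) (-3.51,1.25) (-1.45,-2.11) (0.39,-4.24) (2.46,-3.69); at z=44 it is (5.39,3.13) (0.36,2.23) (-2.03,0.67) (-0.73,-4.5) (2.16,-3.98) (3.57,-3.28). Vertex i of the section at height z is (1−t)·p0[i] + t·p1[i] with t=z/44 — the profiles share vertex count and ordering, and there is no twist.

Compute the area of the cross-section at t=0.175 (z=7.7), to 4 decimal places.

Area at t=0.175: 28.2184

Cross-section at t=0.175: each vertex is (1-t)·p0[i] + t·p1[i].
  v1: (1-0.175)·(2.35,2.56) + 0.175·(5.39,3.13) = (2.8820,2.6597)
  v2: (1-0.175)·(-0.98,1.93) + 0.175·(0.36,2.23) = (-0.7455,1.9825)
  v3: (1-0.175)·(-3.51,1.25) + 0.175·(-2.03,0.67) = (-3.2510,1.1485)
  v4: (1-0.175)·(-1.45,-2.11) + 0.175·(-0.73,-4.5) = (-1.3240,-2.5282)
  v5: (1-0.175)·(0.39,-4.24) + 0.175·(2.16,-3.98) = (0.6997,-4.1945)
  v6: (1-0.175)·(2.46,-3.69) + 0.175·(3.57,-3.28) = (2.6543,-3.6182)
Shoelace sum Σ(x_i·y_{i+1} − x_{i+1}·y_i):
  i=1: 2.8820·1.9825 − -0.7455·2.6597 = +7.6964 (running +7.6964)
  i=2: -0.7455·1.1485 − -3.2510·1.9825 = +5.5889 (running +13.2853)
  i=3: -3.2510·-2.5282 − -1.3240·1.1485 = +9.7400 (running +23.0253)
  i=4: -1.3240·-4.1945 − 0.6997·-2.5282 = +7.3227 (running +30.3479)
  i=5: 0.6997·-3.6182 − 2.6543·-4.1945 = +8.6014 (running +38.9493)
  i=6: 2.6543·2.6597 − 2.8820·-3.6182 = +17.4874 (running +56.4367)
Area = |Σ|/2 = |56.4367|/2 = 28.2184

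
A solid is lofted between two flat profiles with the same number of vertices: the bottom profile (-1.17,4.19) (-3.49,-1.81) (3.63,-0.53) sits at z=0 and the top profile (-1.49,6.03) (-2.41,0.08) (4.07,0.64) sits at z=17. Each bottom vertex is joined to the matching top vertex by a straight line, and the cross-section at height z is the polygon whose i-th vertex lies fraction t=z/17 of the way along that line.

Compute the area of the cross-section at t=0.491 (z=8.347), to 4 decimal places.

Area at t=0.491: 19.5775

Cross-section at t=0.491: each vertex is (1-t)·p0[i] + t·p1[i].
  v1: (1-0.491)·(-1.17,4.19) + 0.491·(-1.49,6.03) = (-1.3271,5.0934)
  v2: (1-0.491)·(-3.49,-1.81) + 0.491·(-2.41,0.08) = (-2.9597,-0.8820)
  v3: (1-0.491)·(3.63,-0.53) + 0.491·(4.07,0.64) = (3.8460,0.0445)
Shoelace sum Σ(x_i·y_{i+1} − x_{i+1}·y_i):
  i=1: -1.3271·-0.8820 − -2.9597·5.0934 = +16.2457 (running +16.2457)
  i=2: -2.9597·0.0445 − 3.8460·-0.8820 = +3.2606 (running +19.5063)
  i=3: 3.8460·5.0934 − -1.3271·0.0445 = +19.6486 (running +39.1549)
Area = |Σ|/2 = |39.1549|/2 = 19.5775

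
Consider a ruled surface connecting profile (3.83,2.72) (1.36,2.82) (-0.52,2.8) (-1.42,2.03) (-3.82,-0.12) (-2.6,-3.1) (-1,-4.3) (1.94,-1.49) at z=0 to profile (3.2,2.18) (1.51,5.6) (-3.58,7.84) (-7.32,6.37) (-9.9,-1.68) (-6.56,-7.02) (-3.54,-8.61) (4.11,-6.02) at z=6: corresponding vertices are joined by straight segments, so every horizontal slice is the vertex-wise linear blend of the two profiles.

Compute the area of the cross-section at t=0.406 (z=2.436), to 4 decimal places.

Area at t=0.406: 73.9877

Cross-section at t=0.406: each vertex is (1-t)·p0[i] + t·p1[i].
  v1: (1-0.406)·(3.83,2.72) + 0.406·(3.2,2.18) = (3.5742,2.5008)
  v2: (1-0.406)·(1.36,2.82) + 0.406·(1.51,5.6) = (1.4209,3.9487)
  v3: (1-0.406)·(-0.52,2.8) + 0.406·(-3.58,7.84) = (-1.7624,4.8462)
  v4: (1-0.406)·(-1.42,2.03) + 0.406·(-7.32,6.37) = (-3.8154,3.7920)
  v5: (1-0.406)·(-3.82,-0.12) + 0.406·(-9.9,-1.68) = (-6.2885,-0.7534)
  v6: (1-0.406)·(-2.6,-3.1) + 0.406·(-6.56,-7.02) = (-4.2078,-4.6915)
  v7: (1-0.406)·(-1,-4.3) + 0.406·(-3.54,-8.61) = (-2.0312,-6.0499)
  v8: (1-0.406)·(1.94,-1.49) + 0.406·(4.11,-6.02) = (2.8210,-3.3292)
Shoelace sum Σ(x_i·y_{i+1} − x_{i+1}·y_i):
  i=1: 3.5742·3.9487 − 1.4209·2.5008 = +10.5601 (running +10.5601)
  i=2: 1.4209·4.8462 − -1.7624·3.9487 = +13.8450 (running +24.4051)
  i=3: -1.7624·3.7920 − -3.8154·4.8462 = +11.8074 (running +36.2125)
  i=4: -3.8154·-0.7534 − -6.2885·3.7920 = +26.7205 (running +62.9331)
  i=5: -6.2885·-4.6915 − -4.2078·-0.7534 = +26.3326 (running +89.2657)
  i=6: -4.2078·-6.0499 − -2.0312·-4.6915 = +15.9268 (running +105.1924)
  i=7: -2.0312·-3.3292 − 2.8210·-6.0499 = +23.8291 (running +129.0215)
  i=8: 2.8210·2.5008 − 3.5742·-3.3292 = +18.9539 (running +147.9755)
Area = |Σ|/2 = |147.9755|/2 = 73.9877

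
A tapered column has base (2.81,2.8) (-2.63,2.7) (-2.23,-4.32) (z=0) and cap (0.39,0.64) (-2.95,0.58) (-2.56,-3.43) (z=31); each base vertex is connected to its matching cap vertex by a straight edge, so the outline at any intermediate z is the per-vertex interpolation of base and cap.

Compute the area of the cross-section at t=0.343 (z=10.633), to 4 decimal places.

Cross-section at t=0.343: each vertex is (1-t)·p0[i] + t·p1[i].
  v1: (1-0.343)·(2.81,2.8) + 0.343·(0.39,0.64) = (1.9799,2.0591)
  v2: (1-0.343)·(-2.63,2.7) + 0.343·(-2.95,0.58) = (-2.7398,1.9728)
  v3: (1-0.343)·(-2.23,-4.32) + 0.343·(-2.56,-3.43) = (-2.3432,-4.0147)
Shoelace sum Σ(x_i·y_{i+1} − x_{i+1}·y_i):
  i=1: 1.9799·1.9728 − -2.7398·2.0591 = +9.5476 (running +9.5476)
  i=2: -2.7398·-4.0147 − -2.3432·1.9728 = +15.6221 (running +25.1697)
  i=3: -2.3432·2.0591 − 1.9799·-4.0147 = +3.1240 (running +28.2938)
Area = |Σ|/2 = |28.2938|/2 = 14.1469

Area at t=0.343: 14.1469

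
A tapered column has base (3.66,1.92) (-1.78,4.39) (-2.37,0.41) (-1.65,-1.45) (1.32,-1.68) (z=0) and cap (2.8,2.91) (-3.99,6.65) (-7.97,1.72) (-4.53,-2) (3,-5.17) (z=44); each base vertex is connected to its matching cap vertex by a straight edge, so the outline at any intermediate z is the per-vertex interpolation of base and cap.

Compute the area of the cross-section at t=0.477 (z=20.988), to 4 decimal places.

Cross-section at t=0.477: each vertex is (1-t)·p0[i] + t·p1[i].
  v1: (1-0.477)·(3.66,1.92) + 0.477·(2.8,2.91) = (3.2498,2.3922)
  v2: (1-0.477)·(-1.78,4.39) + 0.477·(-3.99,6.65) = (-2.8342,5.4680)
  v3: (1-0.477)·(-2.37,0.41) + 0.477·(-7.97,1.72) = (-5.0412,1.0349)
  v4: (1-0.477)·(-1.65,-1.45) + 0.477·(-4.53,-2) = (-3.0238,-1.7123)
  v5: (1-0.477)·(1.32,-1.68) + 0.477·(3,-5.17) = (2.1214,-3.3447)
Shoelace sum Σ(x_i·y_{i+1} − x_{i+1}·y_i):
  i=1: 3.2498·5.4680 − -2.8342·2.3922 = +24.5498 (running +24.5498)
  i=2: -2.8342·1.0349 − -5.0412·5.4680 = +24.6324 (running +49.1822)
  i=3: -5.0412·-1.7123 − -3.0238·1.0349 = +11.7615 (running +60.9437)
  i=4: -3.0238·-3.3447 − 2.1214·-1.7123 = +13.7462 (running +74.6899)
  i=5: 2.1214·2.3922 − 3.2498·-3.3447 = +15.9444 (running +90.6343)
Area = |Σ|/2 = |90.6343|/2 = 45.3172

Area at t=0.477: 45.3172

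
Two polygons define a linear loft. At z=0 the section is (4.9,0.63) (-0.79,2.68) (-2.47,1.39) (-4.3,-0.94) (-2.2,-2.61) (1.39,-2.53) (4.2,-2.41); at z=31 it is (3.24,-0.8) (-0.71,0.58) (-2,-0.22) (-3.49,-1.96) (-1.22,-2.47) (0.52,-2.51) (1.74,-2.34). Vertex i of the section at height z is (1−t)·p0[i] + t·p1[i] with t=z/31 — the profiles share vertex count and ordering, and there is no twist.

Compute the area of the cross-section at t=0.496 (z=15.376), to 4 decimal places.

Cross-section at t=0.496: each vertex is (1-t)·p0[i] + t·p1[i].
  v1: (1-0.496)·(4.9,0.63) + 0.496·(3.24,-0.8) = (4.0766,-0.0793)
  v2: (1-0.496)·(-0.79,2.68) + 0.496·(-0.71,0.58) = (-0.7503,1.6384)
  v3: (1-0.496)·(-2.47,1.39) + 0.496·(-2,-0.22) = (-2.2369,0.5914)
  v4: (1-0.496)·(-4.3,-0.94) + 0.496·(-3.49,-1.96) = (-3.8982,-1.4459)
  v5: (1-0.496)·(-2.2,-2.61) + 0.496·(-1.22,-2.47) = (-1.7139,-2.5406)
  v6: (1-0.496)·(1.39,-2.53) + 0.496·(0.52,-2.51) = (0.9585,-2.5201)
  v7: (1-0.496)·(4.2,-2.41) + 0.496·(1.74,-2.34) = (2.9798,-2.3753)
Shoelace sum Σ(x_i·y_{i+1} − x_{i+1}·y_i):
  i=1: 4.0766·1.6384 − -0.7503·-0.0793 = +6.6197 (running +6.6197)
  i=2: -0.7503·0.5914 − -2.2369·1.6384 = +3.2211 (running +9.8408)
  i=3: -2.2369·-1.4459 − -3.8982·0.5914 = +5.5399 (running +15.3807)
  i=4: -3.8982·-2.5406 − -1.7139·-1.4459 = +7.4255 (running +22.8063)
  i=5: -1.7139·-2.5201 − 0.9585·-2.5406 = +6.7543 (running +29.5606)
  i=6: 0.9585·-2.3753 − 2.9798·-2.5201 = +5.2328 (running +34.7933)
  i=7: 2.9798·-0.0793 − 4.0766·-2.3753 = +9.4469 (running +44.2403)
Area = |Σ|/2 = |44.2403|/2 = 22.1201

Area at t=0.496: 22.1201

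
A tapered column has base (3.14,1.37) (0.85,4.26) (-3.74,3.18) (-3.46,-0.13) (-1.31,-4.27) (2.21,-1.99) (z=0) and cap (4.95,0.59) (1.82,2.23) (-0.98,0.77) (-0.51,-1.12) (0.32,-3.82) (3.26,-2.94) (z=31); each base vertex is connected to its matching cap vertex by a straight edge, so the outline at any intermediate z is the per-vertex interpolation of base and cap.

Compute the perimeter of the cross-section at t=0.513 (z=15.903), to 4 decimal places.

Cross-section at t=0.513: each vertex is (1-t)·p0[i] + t·p1[i].
  v1: (1-0.513)·(3.14,1.37) + 0.513·(4.95,0.59) = (4.0685,0.9699)
  v2: (1-0.513)·(0.85,4.26) + 0.513·(1.82,2.23) = (1.3476,3.2186)
  v3: (1-0.513)·(-3.74,3.18) + 0.513·(-0.98,0.77) = (-2.3241,1.9437)
  v4: (1-0.513)·(-3.46,-0.13) + 0.513·(-0.51,-1.12) = (-1.9466,-0.6379)
  v5: (1-0.513)·(-1.31,-4.27) + 0.513·(0.32,-3.82) = (-0.4738,-4.0391)
  v6: (1-0.513)·(2.21,-1.99) + 0.513·(3.26,-2.94) = (2.7487,-2.4773)
Perimeter = Σ |v_{i+1} − v_i|:
  edge 1→2: √(-2.7209² + 2.2487²) = 3.5299 (running 3.5299)
  edge 2→3: √(-3.6717² + -1.2749²) = 3.8868 (running 7.4167)
  edge 3→4: √(0.3775² + -2.5815²) = 2.6090 (running 10.0257)
  edge 4→5: √(1.4728² + -3.4013²) = 3.7065 (running 13.7322)
  edge 5→6: √(3.2225² + 1.5618²) = 3.5810 (running 17.3131)
  edge 6→1: √(1.3199² + 3.4472²) = 3.6913 (running 21.0044)
Perimeter = 21.0044

Perimeter at t=0.513: 21.0044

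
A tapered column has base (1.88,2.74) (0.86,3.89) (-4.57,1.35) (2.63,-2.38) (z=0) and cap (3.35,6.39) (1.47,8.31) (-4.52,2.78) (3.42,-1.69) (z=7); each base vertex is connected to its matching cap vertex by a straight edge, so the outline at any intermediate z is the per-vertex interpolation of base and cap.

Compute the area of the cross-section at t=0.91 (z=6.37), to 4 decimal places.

Area at t=0.91: 40.7088

Cross-section at t=0.91: each vertex is (1-t)·p0[i] + t·p1[i].
  v1: (1-0.91)·(1.88,2.74) + 0.91·(3.35,6.39) = (3.2177,6.0615)
  v2: (1-0.91)·(0.86,3.89) + 0.91·(1.47,8.31) = (1.4151,7.9122)
  v3: (1-0.91)·(-4.57,1.35) + 0.91·(-4.52,2.78) = (-4.5245,2.6513)
  v4: (1-0.91)·(2.63,-2.38) + 0.91·(3.42,-1.69) = (3.3489,-1.7521)
Shoelace sum Σ(x_i·y_{i+1} − x_{i+1}·y_i):
  i=1: 3.2177·7.9122 − 1.4151·6.0615 = +16.8815 (running +16.8815)
  i=2: 1.4151·2.6513 − -4.5245·7.9122 = +39.5506 (running +56.4321)
  i=3: -4.5245·-1.7521 − 3.3489·2.6513 = -0.9516 (running +55.4805)
  i=4: 3.3489·6.0615 − 3.2177·-1.7521 = +25.9371 (running +81.4176)
Area = |Σ|/2 = |81.4176|/2 = 40.7088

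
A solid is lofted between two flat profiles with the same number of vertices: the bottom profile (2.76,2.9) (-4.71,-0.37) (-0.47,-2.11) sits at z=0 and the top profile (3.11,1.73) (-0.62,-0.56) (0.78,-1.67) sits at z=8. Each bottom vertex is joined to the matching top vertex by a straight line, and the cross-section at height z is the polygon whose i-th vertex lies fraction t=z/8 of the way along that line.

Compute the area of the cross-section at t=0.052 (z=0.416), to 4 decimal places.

Cross-section at t=0.052: each vertex is (1-t)·p0[i] + t·p1[i].
  v1: (1-0.052)·(2.76,2.9) + 0.052·(3.11,1.73) = (2.7782,2.8392)
  v2: (1-0.052)·(-4.71,-0.37) + 0.052·(-0.62,-0.56) = (-4.4973,-0.3799)
  v3: (1-0.052)·(-0.47,-2.11) + 0.052·(0.78,-1.67) = (-0.4050,-2.0871)
Shoelace sum Σ(x_i·y_{i+1} − x_{i+1}·y_i):
  i=1: 2.7782·-0.3799 − -4.4973·2.8392 = +11.7132 (running +11.7132)
  i=2: -4.4973·-2.0871 − -0.4050·-0.3799 = +9.2326 (running +20.9458)
  i=3: -0.4050·2.8392 − 2.7782·-2.0871 = +4.6486 (running +25.5944)
Area = |Σ|/2 = |25.5944|/2 = 12.7972

Area at t=0.052: 12.7972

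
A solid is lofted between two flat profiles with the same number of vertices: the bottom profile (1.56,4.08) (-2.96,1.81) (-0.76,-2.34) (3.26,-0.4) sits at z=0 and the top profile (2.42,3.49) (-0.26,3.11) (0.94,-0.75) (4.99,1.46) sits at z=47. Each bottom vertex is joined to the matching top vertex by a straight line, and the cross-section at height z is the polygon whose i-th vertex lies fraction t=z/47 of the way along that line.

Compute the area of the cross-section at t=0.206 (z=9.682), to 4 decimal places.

Cross-section at t=0.206: each vertex is (1-t)·p0[i] + t·p1[i].
  v1: (1-0.206)·(1.56,4.08) + 0.206·(2.42,3.49) = (1.7372,3.9585)
  v2: (1-0.206)·(-2.96,1.81) + 0.206·(-0.26,3.11) = (-2.4038,2.0778)
  v3: (1-0.206)·(-0.76,-2.34) + 0.206·(0.94,-0.75) = (-0.4098,-2.0125)
  v4: (1-0.206)·(3.26,-0.4) + 0.206·(4.99,1.46) = (3.6164,-0.0168)
Shoelace sum Σ(x_i·y_{i+1} − x_{i+1}·y_i):
  i=1: 1.7372·2.0778 − -2.4038·3.9585 = +13.1248 (running +13.1248)
  i=2: -2.4038·-2.0125 − -0.4098·2.0778 = +5.6890 (running +18.8139)
  i=3: -0.4098·-0.0168 − 3.6164·-2.0125 = +7.2847 (running +26.0986)
  i=4: 3.6164·3.9585 − 1.7372·-0.0168 = +14.3445 (running +40.4431)
Area = |Σ|/2 = |40.4431|/2 = 20.2216

Area at t=0.206: 20.2216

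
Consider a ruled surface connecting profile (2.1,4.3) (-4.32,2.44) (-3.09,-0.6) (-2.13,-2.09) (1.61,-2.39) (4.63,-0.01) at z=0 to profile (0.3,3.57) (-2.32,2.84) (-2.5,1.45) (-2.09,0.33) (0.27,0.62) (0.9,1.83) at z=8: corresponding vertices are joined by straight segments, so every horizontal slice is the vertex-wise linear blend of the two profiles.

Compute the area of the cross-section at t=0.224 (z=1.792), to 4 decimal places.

Area at t=0.224: 30.1666

Cross-section at t=0.224: each vertex is (1-t)·p0[i] + t·p1[i].
  v1: (1-0.224)·(2.1,4.3) + 0.224·(0.3,3.57) = (1.6968,4.1365)
  v2: (1-0.224)·(-4.32,2.44) + 0.224·(-2.32,2.84) = (-3.8720,2.5296)
  v3: (1-0.224)·(-3.09,-0.6) + 0.224·(-2.5,1.45) = (-2.9578,-0.1408)
  v4: (1-0.224)·(-2.13,-2.09) + 0.224·(-2.09,0.33) = (-2.1210,-1.5479)
  v5: (1-0.224)·(1.61,-2.39) + 0.224·(0.27,0.62) = (1.3098,-1.7158)
  v6: (1-0.224)·(4.63,-0.01) + 0.224·(0.9,1.83) = (3.7945,0.4022)
Shoelace sum Σ(x_i·y_{i+1} − x_{i+1}·y_i):
  i=1: 1.6968·2.5296 − -3.8720·4.1365 = +20.3087 (running +20.3087)
  i=2: -3.8720·-0.1408 − -2.9578·2.5296 = +8.0273 (running +28.3360)
  i=3: -2.9578·-1.5479 − -2.1210·-0.1408 = +4.2799 (running +32.6159)
  i=4: -2.1210·-1.7158 − 1.3098·-1.5479 = +5.6667 (running +38.2826)
  i=5: 1.3098·0.4022 − 3.7945·-1.7158 = +7.0372 (running +45.3198)
  i=6: 3.7945·4.1365 − 1.6968·0.4022 = +15.0134 (running +60.3332)
Area = |Σ|/2 = |60.3332|/2 = 30.1666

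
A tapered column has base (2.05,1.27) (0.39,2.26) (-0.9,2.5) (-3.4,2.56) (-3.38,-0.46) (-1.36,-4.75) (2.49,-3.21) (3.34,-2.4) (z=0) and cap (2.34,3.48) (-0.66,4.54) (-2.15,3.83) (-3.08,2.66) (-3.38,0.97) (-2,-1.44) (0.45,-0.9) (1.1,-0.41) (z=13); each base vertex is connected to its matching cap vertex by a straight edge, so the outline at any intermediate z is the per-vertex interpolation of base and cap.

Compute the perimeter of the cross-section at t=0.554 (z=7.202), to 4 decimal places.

Perimeter at t=0.554: 19.7221

Cross-section at t=0.554: each vertex is (1-t)·p0[i] + t·p1[i].
  v1: (1-0.554)·(2.05,1.27) + 0.554·(2.34,3.48) = (2.2107,2.4943)
  v2: (1-0.554)·(0.39,2.26) + 0.554·(-0.66,4.54) = (-0.1917,3.5231)
  v3: (1-0.554)·(-0.9,2.5) + 0.554·(-2.15,3.83) = (-1.5925,3.2368)
  v4: (1-0.554)·(-3.4,2.56) + 0.554·(-3.08,2.66) = (-3.2227,2.6154)
  v5: (1-0.554)·(-3.38,-0.46) + 0.554·(-3.38,0.97) = (-3.3800,0.3322)
  v6: (1-0.554)·(-1.36,-4.75) + 0.554·(-2,-1.44) = (-1.7146,-2.9163)
  v7: (1-0.554)·(2.49,-3.21) + 0.554·(0.45,-0.9) = (1.3598,-1.9303)
  v8: (1-0.554)·(3.34,-2.4) + 0.554·(1.1,-0.41) = (2.0990,-1.2975)
Perimeter = Σ |v_{i+1} − v_i|:
  edge 1→2: √(-2.4024² + 1.0288²) = 2.6134 (running 2.6134)
  edge 2→3: √(-1.4008² + -0.2863²) = 1.4298 (running 4.0431)
  edge 3→4: √(-1.6302² + -0.6214²) = 1.7446 (running 5.7878)
  edge 4→5: √(-0.1573² + -2.2832²) = 2.2886 (running 8.0764)
  edge 5→6: √(1.6654² + -3.2485²) = 3.6505 (running 11.7269)
  edge 6→7: √(3.0744² + 0.9860²) = 3.2286 (running 14.9555)
  edge 7→8: √(0.7392² + 0.6327²) = 0.9730 (running 15.9285)
  edge 8→1: √(0.1116² + 3.7919²) = 3.7935 (running 19.7221)
Perimeter = 19.7221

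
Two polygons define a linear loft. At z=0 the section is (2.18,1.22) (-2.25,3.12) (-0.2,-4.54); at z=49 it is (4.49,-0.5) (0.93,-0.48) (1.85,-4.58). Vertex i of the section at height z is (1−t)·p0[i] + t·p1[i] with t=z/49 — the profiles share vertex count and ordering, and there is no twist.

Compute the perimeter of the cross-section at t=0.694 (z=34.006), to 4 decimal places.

Perimeter at t=0.694: 14.4732

Cross-section at t=0.694: each vertex is (1-t)·p0[i] + t·p1[i].
  v1: (1-0.694)·(2.18,1.22) + 0.694·(4.49,-0.5) = (3.7831,0.0263)
  v2: (1-0.694)·(-2.25,3.12) + 0.694·(0.93,-0.48) = (-0.0431,0.6216)
  v3: (1-0.694)·(-0.2,-4.54) + 0.694·(1.85,-4.58) = (1.2227,-4.5678)
Perimeter = Σ |v_{i+1} − v_i|:
  edge 1→2: √(-3.8262² + 0.5953²) = 3.8722 (running 3.8722)
  edge 2→3: √(1.2658² + -5.1894²) = 5.3415 (running 9.2138)
  edge 3→1: √(2.5604² + 4.5941²) = 5.2594 (running 14.4732)
Perimeter = 14.4732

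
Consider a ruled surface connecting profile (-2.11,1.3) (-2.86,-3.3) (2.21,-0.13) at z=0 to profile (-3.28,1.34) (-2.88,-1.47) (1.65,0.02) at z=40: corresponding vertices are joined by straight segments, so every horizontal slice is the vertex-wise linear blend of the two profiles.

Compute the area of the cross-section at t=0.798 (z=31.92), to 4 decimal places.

Cross-section at t=0.798: each vertex is (1-t)·p0[i] + t·p1[i].
  v1: (1-0.798)·(-2.11,1.3) + 0.798·(-3.28,1.34) = (-3.0437,1.3319)
  v2: (1-0.798)·(-2.86,-3.3) + 0.798·(-2.88,-1.47) = (-2.8760,-1.8397)
  v3: (1-0.798)·(2.21,-0.13) + 0.798·(1.65,0.02) = (1.7631,-0.0103)
Shoelace sum Σ(x_i·y_{i+1} − x_{i+1}·y_i):
  i=1: -3.0437·-1.8397 − -2.8760·1.3319 = +9.4298 (running +9.4298)
  i=2: -2.8760·-0.0103 − 1.7631·-1.8397 = +3.2732 (running +12.7030)
  i=3: 1.7631·1.3319 − -3.0437·-0.0103 = +2.3170 (running +15.0200)
Area = |Σ|/2 = |15.0200|/2 = 7.5100

Area at t=0.798: 7.5100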